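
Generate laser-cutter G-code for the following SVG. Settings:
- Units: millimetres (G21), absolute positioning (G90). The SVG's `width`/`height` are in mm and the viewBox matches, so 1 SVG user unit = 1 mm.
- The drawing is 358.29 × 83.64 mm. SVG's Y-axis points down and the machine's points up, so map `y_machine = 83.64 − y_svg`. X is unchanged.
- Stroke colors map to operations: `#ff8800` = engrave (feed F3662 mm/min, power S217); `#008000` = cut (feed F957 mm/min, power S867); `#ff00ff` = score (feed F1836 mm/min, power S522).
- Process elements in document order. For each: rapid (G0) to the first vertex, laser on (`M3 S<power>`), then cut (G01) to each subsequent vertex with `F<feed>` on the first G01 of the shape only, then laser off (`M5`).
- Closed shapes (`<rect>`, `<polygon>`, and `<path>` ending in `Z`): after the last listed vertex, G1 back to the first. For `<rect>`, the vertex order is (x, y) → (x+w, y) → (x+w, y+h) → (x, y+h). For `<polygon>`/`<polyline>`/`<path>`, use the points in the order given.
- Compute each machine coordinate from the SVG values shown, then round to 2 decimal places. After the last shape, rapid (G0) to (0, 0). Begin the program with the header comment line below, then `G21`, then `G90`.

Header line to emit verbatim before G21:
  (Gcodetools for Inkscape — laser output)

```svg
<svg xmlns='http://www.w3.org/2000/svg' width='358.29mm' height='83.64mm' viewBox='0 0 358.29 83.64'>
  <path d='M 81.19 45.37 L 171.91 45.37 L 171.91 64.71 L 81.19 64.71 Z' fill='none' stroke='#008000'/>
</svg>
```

viewBox `0 0 358.29 83.64` with mm width/height → 1 unit = 1 mm. Flip: y_m = 83.64 − y_svg.

**Shape 1** — `<path>` rectangle, stroke `#008000` → cut (S867, F957). Machine vertices: (81.19,38.27) → (171.91,38.27) → (171.91,18.93) → (81.19,18.93) → (81.19,38.27). Closed: final G1 returns to the first vertex.

(Gcodetools for Inkscape — laser output)
G21
G90
G0 X81.19 Y38.27
M3 S867
G01 X171.91 Y38.27 F957
G01 X171.91 Y18.93
G01 X81.19 Y18.93
G01 X81.19 Y38.27
M5
G0 X0.00 Y0.00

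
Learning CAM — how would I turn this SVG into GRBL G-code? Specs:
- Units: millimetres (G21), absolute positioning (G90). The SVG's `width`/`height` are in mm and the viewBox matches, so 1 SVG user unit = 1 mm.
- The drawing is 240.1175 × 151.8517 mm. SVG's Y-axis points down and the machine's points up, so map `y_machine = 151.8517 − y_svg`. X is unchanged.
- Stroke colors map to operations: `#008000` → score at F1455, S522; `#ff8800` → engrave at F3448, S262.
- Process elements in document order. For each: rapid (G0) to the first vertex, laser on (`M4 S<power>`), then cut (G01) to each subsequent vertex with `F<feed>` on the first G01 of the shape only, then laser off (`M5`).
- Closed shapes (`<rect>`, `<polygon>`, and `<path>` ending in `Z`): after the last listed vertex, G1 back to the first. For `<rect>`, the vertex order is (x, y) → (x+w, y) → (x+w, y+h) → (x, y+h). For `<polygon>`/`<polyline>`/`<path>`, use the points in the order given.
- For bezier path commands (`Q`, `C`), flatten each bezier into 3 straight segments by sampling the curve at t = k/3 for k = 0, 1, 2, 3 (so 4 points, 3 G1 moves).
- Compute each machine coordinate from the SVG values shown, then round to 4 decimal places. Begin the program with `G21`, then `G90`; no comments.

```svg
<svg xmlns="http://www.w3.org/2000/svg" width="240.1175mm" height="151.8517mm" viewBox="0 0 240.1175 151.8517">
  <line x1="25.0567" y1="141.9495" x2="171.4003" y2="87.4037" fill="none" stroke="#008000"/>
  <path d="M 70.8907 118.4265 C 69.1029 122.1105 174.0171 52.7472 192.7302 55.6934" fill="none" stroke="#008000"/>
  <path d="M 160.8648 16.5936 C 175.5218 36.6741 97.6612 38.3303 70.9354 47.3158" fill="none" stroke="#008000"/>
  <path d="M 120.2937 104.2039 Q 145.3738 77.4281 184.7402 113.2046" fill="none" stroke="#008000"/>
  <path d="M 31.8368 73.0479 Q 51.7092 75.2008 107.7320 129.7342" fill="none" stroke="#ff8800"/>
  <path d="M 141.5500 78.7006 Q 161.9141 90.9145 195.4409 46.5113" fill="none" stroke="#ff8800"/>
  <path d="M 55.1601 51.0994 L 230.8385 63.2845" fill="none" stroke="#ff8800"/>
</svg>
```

G21
G90
G0 X25.0567 Y9.9022
M4 S522
G01 X171.4003 Y64.4480 F1455
M5
G0 X70.8907 Y33.4252
M4 S522
G01 X97.5257 Y48.7067 F1455
G01 X152.4280 Y80.3849
G01 X192.7302 Y96.1583
M5
G0 X160.8648 Y135.2581
M4 S522
G01 X150.0031 Y120.3652 F1455
G01 X109.3857 Y112.0321
G01 X70.9354 Y104.5359
M5
G0 X120.2937 Y47.6478
M4 S522
G01 X138.6011 Y58.5481 F1455
G01 X160.0833 Y55.5478
G01 X184.7402 Y38.6471
M5
G0 X31.8368 Y78.8038
M4 S262
G01 X49.1018 Y71.5485 F3448
G01 X74.4002 Y52.6530
G01 X107.7320 Y22.1175
M5
G0 X141.5500 Y73.1511
M4 S262
G01 X156.5886 Y71.2993 F3448
G01 X174.5522 Y82.0291
G01 X195.4409 Y105.3404
M5
G0 X55.1601 Y100.7523
M4 S262
G01 X230.8385 Y88.5672 F3448
M5

1 u = 1 mm; y_m = 151.8517 − y.

[1] `<line>` line segment, #008000→score S522 F1455: (25.0567,9.9022) → (171.4003,64.4480)

[2] `<path>` cubic bezier, #008000→score S522 F1455: (70.8907,33.4252) → (97.5257,48.7067) → (152.4280,80.3849) → (192.7302,96.1583)

[3] `<path>` cubic bezier, #008000→score S522 F1455: (160.8648,135.2581) → (150.0031,120.3652) → (109.3857,112.0321) → (70.9354,104.5359)

[4] `<path>` quadratic bezier, #008000→score S522 F1455: (120.2937,47.6478) → (138.6011,58.5481) → (160.0833,55.5478) → (184.7402,38.6471)

[5] `<path>` quadratic bezier, #ff8800→engrave S262 F3448: (31.8368,78.8038) → (49.1018,71.5485) → (74.4002,52.6530) → (107.7320,22.1175)

[6] `<path>` quadratic bezier, #ff8800→engrave S262 F3448: (141.5500,73.1511) → (156.5886,71.2993) → (174.5522,82.0291) → (195.4409,105.3404)

[7] `<path>` line segment, #ff8800→engrave S262 F3448: (55.1601,100.7523) → (230.8385,88.5672)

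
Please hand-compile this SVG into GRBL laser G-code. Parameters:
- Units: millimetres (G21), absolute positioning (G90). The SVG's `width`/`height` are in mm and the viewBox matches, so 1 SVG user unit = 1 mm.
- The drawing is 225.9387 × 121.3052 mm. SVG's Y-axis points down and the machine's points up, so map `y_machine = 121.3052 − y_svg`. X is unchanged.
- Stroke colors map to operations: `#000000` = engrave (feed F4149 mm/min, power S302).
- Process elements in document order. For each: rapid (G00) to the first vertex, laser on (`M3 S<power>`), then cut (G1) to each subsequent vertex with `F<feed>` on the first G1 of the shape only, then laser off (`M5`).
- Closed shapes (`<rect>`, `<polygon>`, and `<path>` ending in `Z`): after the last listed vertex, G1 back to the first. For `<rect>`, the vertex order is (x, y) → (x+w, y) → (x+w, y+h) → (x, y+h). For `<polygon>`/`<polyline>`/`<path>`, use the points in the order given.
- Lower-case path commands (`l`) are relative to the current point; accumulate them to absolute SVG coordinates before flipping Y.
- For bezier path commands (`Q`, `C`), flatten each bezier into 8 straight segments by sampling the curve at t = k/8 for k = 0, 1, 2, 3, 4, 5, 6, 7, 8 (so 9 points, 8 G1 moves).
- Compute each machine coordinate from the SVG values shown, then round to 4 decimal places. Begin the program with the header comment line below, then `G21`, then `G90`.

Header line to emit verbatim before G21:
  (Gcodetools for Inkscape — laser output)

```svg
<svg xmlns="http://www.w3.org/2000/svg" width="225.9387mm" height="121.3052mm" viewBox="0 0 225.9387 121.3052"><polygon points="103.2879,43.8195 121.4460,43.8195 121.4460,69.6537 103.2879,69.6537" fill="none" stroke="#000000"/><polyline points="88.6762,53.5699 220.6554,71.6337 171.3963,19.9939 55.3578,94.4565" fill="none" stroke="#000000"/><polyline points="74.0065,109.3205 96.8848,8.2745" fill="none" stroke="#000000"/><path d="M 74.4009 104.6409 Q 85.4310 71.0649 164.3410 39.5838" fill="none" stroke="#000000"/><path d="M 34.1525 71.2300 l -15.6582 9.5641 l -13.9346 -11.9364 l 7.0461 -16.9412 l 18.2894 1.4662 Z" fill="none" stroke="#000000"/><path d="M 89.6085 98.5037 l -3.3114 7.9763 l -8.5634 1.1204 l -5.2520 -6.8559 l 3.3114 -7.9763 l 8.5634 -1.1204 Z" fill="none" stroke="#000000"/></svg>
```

viewBox `0 0 225.9387 121.3052` with mm width/height → 1 unit = 1 mm. Flip: y_m = 121.3052 − y_svg.

**Shape 1** — `<polygon>` rectangle, stroke `#000000` → engrave (S302, F4149). Machine vertices: (103.2879,77.4857) → (121.4460,77.4857) → (121.4460,51.6515) → (103.2879,51.6515) → (103.2879,77.4857). Closed: final G1 returns to the first vertex.

**Shape 2** — `<polyline>` open polyline, stroke `#000000` → engrave (S302, F4149). Machine vertices: (88.6762,67.7353) → (220.6554,49.6715) → (171.3963,101.3113) → (55.3578,26.8487). Open path.

**Shape 3** — `<polyline>` line segment, stroke `#000000` → engrave (S302, F4149). Machine vertices: (74.0065,11.9847) → (96.8848,113.0307). Open path.

**Shape 4** — `<path>` quadratic bezier, stroke `#000000` → engrave (S302, F4149). Control points (SVG): P0=(74.4009,104.6409), P1=(85.4310,71.0649), P2=(164.3410,39.5838); sampled at t=k/8. Machine vertices: (74.4009,16.6643) → (78.2190,25.0256) → (84.1584,33.3214) → (92.2191,41.5517) → (102.4010,49.7166) → (114.7041,57.8160) → (129.1285,65.8499) → (145.6741,73.8184) → (164.3410,81.7214). Open path.

**Shape 5** — `<path>` regular polygon, stroke `#000000` → engrave (S302, F4149). Machine vertices: (34.1525,50.0752) → (18.4943,40.5111) → (4.5597,52.4475) → (11.6058,69.3887) → (29.8952,67.9225) → (34.1525,50.0752). Closed: final G1 returns to the first vertex.

**Shape 6** — `<path>` regular polygon, stroke `#000000` → engrave (S302, F4149). Machine vertices: (89.6085,22.8015) → (86.2971,14.8252) → (77.7337,13.7048) → (72.4817,20.5607) → (75.7931,28.5370) → (84.3565,29.6574) → (89.6085,22.8015). Closed: final G1 returns to the first vertex.

(Gcodetools for Inkscape — laser output)
G21
G90
G00 X103.2879 Y77.4857
M3 S302
G1 X121.4460 Y77.4857 F4149
G1 X121.4460 Y51.6515
G1 X103.2879 Y51.6515
G1 X103.2879 Y77.4857
M5
G00 X88.6762 Y67.7353
M3 S302
G1 X220.6554 Y49.6715 F4149
G1 X171.3963 Y101.3113
G1 X55.3578 Y26.8487
M5
G00 X74.0065 Y11.9847
M3 S302
G1 X96.8848 Y113.0307 F4149
M5
G00 X74.4009 Y16.6643
M3 S302
G1 X78.2190 Y25.0256 F4149
G1 X84.1584 Y33.3214
G1 X92.2191 Y41.5517
G1 X102.4010 Y49.7166
G1 X114.7041 Y57.8160
G1 X129.1285 Y65.8499
G1 X145.6741 Y73.8184
G1 X164.3410 Y81.7214
M5
G00 X34.1525 Y50.0752
M3 S302
G1 X18.4943 Y40.5111 F4149
G1 X4.5597 Y52.4475
G1 X11.6058 Y69.3887
G1 X29.8952 Y67.9225
G1 X34.1525 Y50.0752
M5
G00 X89.6085 Y22.8015
M3 S302
G1 X86.2971 Y14.8252 F4149
G1 X77.7337 Y13.7048
G1 X72.4817 Y20.5607
G1 X75.7931 Y28.5370
G1 X84.3565 Y29.6574
G1 X89.6085 Y22.8015
M5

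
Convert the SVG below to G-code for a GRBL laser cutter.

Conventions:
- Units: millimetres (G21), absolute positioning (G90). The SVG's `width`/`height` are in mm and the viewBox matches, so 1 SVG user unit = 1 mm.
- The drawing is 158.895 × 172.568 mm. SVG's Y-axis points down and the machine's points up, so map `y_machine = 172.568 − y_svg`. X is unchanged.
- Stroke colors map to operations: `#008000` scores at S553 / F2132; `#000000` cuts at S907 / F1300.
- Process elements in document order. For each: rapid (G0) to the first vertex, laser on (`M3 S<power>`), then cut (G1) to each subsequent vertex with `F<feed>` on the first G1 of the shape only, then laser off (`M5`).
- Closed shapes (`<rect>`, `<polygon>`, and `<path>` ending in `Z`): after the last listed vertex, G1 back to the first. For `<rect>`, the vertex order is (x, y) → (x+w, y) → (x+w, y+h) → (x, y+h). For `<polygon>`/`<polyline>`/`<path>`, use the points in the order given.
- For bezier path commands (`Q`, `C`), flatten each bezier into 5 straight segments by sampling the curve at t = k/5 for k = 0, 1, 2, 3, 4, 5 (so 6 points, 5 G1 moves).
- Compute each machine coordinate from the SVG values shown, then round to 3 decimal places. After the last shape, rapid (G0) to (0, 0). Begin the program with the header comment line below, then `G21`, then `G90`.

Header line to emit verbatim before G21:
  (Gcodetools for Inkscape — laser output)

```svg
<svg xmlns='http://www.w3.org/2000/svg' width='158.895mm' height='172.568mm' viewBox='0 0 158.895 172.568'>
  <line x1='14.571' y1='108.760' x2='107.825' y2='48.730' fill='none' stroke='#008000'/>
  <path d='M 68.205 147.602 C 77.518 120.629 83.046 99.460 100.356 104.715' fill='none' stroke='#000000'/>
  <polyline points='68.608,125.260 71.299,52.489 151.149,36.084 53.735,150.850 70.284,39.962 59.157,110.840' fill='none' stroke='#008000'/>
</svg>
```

(Gcodetools for Inkscape — laser output)
G21
G90
G0 X14.571 Y63.808
M3 S553
G1 X107.825 Y123.838 F2132
M5
G0 X68.205 Y24.966
M3 S907
G1 X73.463 Y40.288 F1300
G1 X78.560 Y53.228
G1 X84.243 Y62.795
G1 X91.259 Y68.000
G1 X100.356 Y67.853
M5
G0 X68.608 Y47.308
M3 S553
G1 X71.299 Y120.079 F2132
G1 X151.149 Y136.484
G1 X53.735 Y21.718
G1 X70.284 Y132.606
G1 X59.157 Y61.728
M5
G0 X0.000 Y0.000

1 u = 1 mm; y_m = 172.568 − y.

[1] `<line>` line segment, #008000→score S553 F2132: (14.571,63.808) → (107.825,123.838)

[2] `<path>` cubic bezier, #000000→cut S907 F1300: (68.205,24.966) → (73.463,40.288) → (78.560,53.228) → (84.243,62.795) → (91.259,68.000) → (100.356,67.853)

[3] `<polyline>` open polyline, #008000→score S553 F2132: (68.608,47.308) → (71.299,120.079) → (151.149,136.484) → (53.735,21.718) → (70.284,132.606) → (59.157,61.728)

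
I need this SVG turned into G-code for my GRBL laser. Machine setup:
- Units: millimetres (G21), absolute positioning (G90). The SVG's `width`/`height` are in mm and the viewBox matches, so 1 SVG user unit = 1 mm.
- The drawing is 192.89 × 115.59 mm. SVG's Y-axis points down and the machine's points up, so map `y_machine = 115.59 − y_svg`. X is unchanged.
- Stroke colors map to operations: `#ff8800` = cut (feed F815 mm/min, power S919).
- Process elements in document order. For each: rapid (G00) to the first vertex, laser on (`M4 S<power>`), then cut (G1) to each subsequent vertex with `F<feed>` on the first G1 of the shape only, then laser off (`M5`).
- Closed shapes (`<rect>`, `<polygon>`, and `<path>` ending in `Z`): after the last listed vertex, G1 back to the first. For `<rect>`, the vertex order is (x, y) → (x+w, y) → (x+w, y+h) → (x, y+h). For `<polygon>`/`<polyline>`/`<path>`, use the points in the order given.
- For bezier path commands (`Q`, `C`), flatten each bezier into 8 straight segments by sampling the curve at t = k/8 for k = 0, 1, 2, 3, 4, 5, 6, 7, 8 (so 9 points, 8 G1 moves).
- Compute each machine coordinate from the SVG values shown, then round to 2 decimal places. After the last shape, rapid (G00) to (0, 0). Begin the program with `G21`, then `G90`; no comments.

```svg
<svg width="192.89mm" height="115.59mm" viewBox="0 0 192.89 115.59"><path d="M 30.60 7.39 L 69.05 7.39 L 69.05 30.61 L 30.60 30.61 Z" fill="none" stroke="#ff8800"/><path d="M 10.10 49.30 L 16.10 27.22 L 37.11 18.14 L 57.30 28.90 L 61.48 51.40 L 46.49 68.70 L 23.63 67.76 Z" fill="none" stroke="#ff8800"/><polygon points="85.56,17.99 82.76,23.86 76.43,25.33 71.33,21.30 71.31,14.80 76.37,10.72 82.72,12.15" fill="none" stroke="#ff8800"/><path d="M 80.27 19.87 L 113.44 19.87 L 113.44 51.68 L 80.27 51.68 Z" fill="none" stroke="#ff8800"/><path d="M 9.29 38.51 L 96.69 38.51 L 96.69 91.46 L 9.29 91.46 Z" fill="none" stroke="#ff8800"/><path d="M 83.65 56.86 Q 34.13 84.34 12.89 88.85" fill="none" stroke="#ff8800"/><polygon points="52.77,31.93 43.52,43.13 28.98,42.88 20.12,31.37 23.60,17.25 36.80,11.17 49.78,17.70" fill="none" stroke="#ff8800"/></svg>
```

Since the viewBox matches the mm dimensions, user units are millimetres directly. The only transform is the Y-flip y_m = 115.59 − y_svg.

Shape 1 is a rectangle drawn with `<path>`. Its stroke #ff8800 means cut at S919, F815. After flipping Y the toolpath is (30.60,108.20) → (69.05,108.20) → (69.05,84.98) → (30.60,84.98) → (30.60,108.20), returning to the start.

Shape 2 is a regular polygon drawn with `<path>`. Its stroke #ff8800 means cut at S919, F815. After flipping Y the toolpath is (10.10,66.29) → (16.10,88.37) → (37.11,97.45) → (57.30,86.69) → (61.48,64.19) → (46.49,46.89) → (23.63,47.83) → (10.10,66.29), returning to the start.

Shape 3 is a regular polygon drawn with `<polygon>`. Its stroke #ff8800 means cut at S919, F815. After flipping Y the toolpath is (85.56,97.60) → (82.76,91.73) → (76.43,90.26) → (71.33,94.29) → (71.31,100.79) → (76.37,104.87) → (82.72,103.44) → (85.56,97.60), returning to the start.

Shape 4 is a rectangle drawn with `<path>`. Its stroke #ff8800 means cut at S919, F815. After flipping Y the toolpath is (80.27,95.72) → (113.44,95.72) → (113.44,63.91) → (80.27,63.91) → (80.27,95.72), returning to the start.

Shape 5 is a rectangle drawn with `<path>`. Its stroke #ff8800 means cut at S919, F815. After flipping Y the toolpath is (9.29,77.08) → (96.69,77.08) → (96.69,24.13) → (9.29,24.13) → (9.29,77.08), returning to the start.

Shape 6 is a quadratic bezier drawn with `<path>`. Its stroke #ff8800 means cut at S919, F815. After flipping Y the toolpath is (83.65,58.73) → (71.71,52.22) → (60.66,46.43) → (50.49,41.35) → (41.20,36.99) → (32.80,33.35) → (25.28,30.43) → (18.64,28.23) → (12.89,26.74).

Shape 7 is a regular polygon drawn with `<polygon>`. Its stroke #ff8800 means cut at S919, F815. After flipping Y the toolpath is (52.77,83.66) → (43.52,72.46) → (28.98,72.71) → (20.12,84.22) → (23.60,98.34) → (36.80,104.42) → (49.78,97.89) → (52.77,83.66), returning to the start.

G21
G90
G00 X30.60 Y108.20
M4 S919
G1 X69.05 Y108.20 F815
G1 X69.05 Y84.98
G1 X30.60 Y84.98
G1 X30.60 Y108.20
M5
G00 X10.10 Y66.29
M4 S919
G1 X16.10 Y88.37 F815
G1 X37.11 Y97.45
G1 X57.30 Y86.69
G1 X61.48 Y64.19
G1 X46.49 Y46.89
G1 X23.63 Y47.83
G1 X10.10 Y66.29
M5
G00 X85.56 Y97.60
M4 S919
G1 X82.76 Y91.73 F815
G1 X76.43 Y90.26
G1 X71.33 Y94.29
G1 X71.31 Y100.79
G1 X76.37 Y104.87
G1 X82.72 Y103.44
G1 X85.56 Y97.60
M5
G00 X80.27 Y95.72
M4 S919
G1 X113.44 Y95.72 F815
G1 X113.44 Y63.91
G1 X80.27 Y63.91
G1 X80.27 Y95.72
M5
G00 X9.29 Y77.08
M4 S919
G1 X96.69 Y77.08 F815
G1 X96.69 Y24.13
G1 X9.29 Y24.13
G1 X9.29 Y77.08
M5
G00 X83.65 Y58.73
M4 S919
G1 X71.71 Y52.22 F815
G1 X60.66 Y46.43
G1 X50.49 Y41.35
G1 X41.20 Y36.99
G1 X32.80 Y33.35
G1 X25.28 Y30.43
G1 X18.64 Y28.23
G1 X12.89 Y26.74
M5
G00 X52.77 Y83.66
M4 S919
G1 X43.52 Y72.46 F815
G1 X28.98 Y72.71
G1 X20.12 Y84.22
G1 X23.60 Y98.34
G1 X36.80 Y104.42
G1 X49.78 Y97.89
G1 X52.77 Y83.66
M5
G00 X0.00 Y0.00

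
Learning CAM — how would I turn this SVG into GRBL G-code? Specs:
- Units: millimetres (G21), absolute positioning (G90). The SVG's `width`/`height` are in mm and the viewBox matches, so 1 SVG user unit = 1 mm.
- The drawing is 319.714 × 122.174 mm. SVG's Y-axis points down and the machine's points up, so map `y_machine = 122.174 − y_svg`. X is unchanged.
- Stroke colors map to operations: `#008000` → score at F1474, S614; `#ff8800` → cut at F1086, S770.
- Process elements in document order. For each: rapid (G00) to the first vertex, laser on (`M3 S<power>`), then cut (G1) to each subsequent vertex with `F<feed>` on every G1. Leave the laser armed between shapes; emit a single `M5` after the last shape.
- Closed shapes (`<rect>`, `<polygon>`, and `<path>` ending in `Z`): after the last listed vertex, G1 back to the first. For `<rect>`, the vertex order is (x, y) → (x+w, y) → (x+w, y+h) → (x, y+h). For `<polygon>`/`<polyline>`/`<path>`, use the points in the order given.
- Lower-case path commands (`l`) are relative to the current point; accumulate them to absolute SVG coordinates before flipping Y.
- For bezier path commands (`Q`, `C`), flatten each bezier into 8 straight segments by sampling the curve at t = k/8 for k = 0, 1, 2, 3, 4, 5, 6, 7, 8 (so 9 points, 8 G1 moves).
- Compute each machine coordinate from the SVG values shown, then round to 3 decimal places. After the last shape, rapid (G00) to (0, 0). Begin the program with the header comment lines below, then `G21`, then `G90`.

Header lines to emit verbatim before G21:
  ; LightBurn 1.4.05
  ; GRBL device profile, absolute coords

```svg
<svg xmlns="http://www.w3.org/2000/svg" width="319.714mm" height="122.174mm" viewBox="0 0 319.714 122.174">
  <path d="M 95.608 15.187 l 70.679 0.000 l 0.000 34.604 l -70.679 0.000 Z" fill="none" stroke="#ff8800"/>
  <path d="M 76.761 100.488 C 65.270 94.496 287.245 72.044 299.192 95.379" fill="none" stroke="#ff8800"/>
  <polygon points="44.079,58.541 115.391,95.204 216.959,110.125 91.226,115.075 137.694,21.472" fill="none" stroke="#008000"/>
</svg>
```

viewBox `0 0 319.714 122.174` with mm width/height → 1 unit = 1 mm. Flip: y_m = 122.174 − y_svg.

**Shape 1** — `<path>` rectangle, stroke `#ff8800` → cut (S770, F1086). Machine vertices: (95.608,106.987) → (166.287,106.987) → (166.287,72.383) → (95.608,72.383) → (95.608,106.987). Closed: final G1 returns to the first vertex.

**Shape 2** — `<path>` cubic bezier, stroke `#ff8800` → cut (S770, F1086). Control points (SVG): P0=(76.761,100.488), P1=(65.270,94.496), P2=(287.245,72.044), P3=(299.192,95.379); sampled at t=k/8. Machine vertices: (76.761,21.686) → (82.529,24.583) → (104.988,28.294) → (138.940,32.089) → (179.187,35.238) → (220.533,37.013) → (257.781,36.684) → (285.733,33.521) → (299.192,26.795). Open path.

**Shape 3** — `<polygon>` closed polygon, stroke `#008000` → score (S614, F1474). Machine vertices: (44.079,63.633) → (115.391,26.970) → (216.959,12.049) → (91.226,7.099) → (137.694,100.702) → (44.079,63.633). Closed: final G1 returns to the first vertex.

; LightBurn 1.4.05
; GRBL device profile, absolute coords
G21
G90
G00 X95.608 Y106.987
M3 S770
G1 X166.287 Y106.987 F1086
G1 X166.287 Y72.383 F1086
G1 X95.608 Y72.383 F1086
G1 X95.608 Y106.987 F1086
G00 X76.761 Y21.686
M3 S770
G1 X82.529 Y24.583 F1086
G1 X104.988 Y28.294 F1086
G1 X138.940 Y32.089 F1086
G1 X179.187 Y35.238 F1086
G1 X220.533 Y37.013 F1086
G1 X257.781 Y36.684 F1086
G1 X285.733 Y33.521 F1086
G1 X299.192 Y26.795 F1086
G00 X44.079 Y63.633
M3 S614
G1 X115.391 Y26.970 F1474
G1 X216.959 Y12.049 F1474
G1 X91.226 Y7.099 F1474
G1 X137.694 Y100.702 F1474
G1 X44.079 Y63.633 F1474
M5
G00 X0.000 Y0.000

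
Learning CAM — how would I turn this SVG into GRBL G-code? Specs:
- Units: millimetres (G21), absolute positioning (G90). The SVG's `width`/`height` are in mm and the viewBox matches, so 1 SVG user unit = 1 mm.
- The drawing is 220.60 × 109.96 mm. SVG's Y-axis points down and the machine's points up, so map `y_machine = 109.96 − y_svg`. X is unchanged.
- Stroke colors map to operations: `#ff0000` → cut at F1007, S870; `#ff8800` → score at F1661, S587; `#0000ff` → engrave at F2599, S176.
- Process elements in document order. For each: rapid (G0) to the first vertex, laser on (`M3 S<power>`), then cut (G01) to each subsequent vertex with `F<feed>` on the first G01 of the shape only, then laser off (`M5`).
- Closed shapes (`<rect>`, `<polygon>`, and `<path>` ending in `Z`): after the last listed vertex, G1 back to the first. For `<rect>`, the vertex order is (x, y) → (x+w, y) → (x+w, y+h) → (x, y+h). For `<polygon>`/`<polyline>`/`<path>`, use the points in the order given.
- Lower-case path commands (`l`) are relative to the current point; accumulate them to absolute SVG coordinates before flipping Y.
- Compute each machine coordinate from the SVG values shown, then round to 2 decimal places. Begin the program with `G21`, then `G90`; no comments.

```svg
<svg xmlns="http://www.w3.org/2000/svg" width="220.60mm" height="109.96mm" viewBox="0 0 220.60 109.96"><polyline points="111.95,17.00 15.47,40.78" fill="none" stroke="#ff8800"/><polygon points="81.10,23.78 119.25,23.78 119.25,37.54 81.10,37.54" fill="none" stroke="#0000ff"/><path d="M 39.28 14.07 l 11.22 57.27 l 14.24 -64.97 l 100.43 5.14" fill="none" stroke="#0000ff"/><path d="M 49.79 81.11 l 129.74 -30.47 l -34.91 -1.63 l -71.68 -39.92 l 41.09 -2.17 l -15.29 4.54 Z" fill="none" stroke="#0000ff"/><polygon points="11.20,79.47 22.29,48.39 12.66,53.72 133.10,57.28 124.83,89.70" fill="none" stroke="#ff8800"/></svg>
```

1 u = 1 mm; y_m = 109.96 − y.

[1] `<polyline>` line segment, #ff8800→score S587 F1661: (111.95,92.96) → (15.47,69.18)

[2] `<polygon>` rectangle, #0000ff→engrave S176 F2599: (81.10,86.18) → (119.25,86.18) → (119.25,72.42) → (81.10,72.42) → (81.10,86.18) (closed)

[3] `<path>` open polyline, #0000ff→engrave S176 F2599: (39.28,95.89) → (50.50,38.62) → (64.74,103.59) → (165.17,98.45)

[4] `<path>` closed polygon, #0000ff→engrave S176 F2599: (49.79,28.85) → (179.53,59.32) → (144.62,60.95) → (72.94,100.87) → (114.03,103.04) → (98.74,98.50) → (49.79,28.85) (closed)

[5] `<polygon>` closed polygon, #ff8800→score S587 F1661: (11.20,30.49) → (22.29,61.57) → (12.66,56.24) → (133.10,52.68) → (124.83,20.26) → (11.20,30.49) (closed)

G21
G90
G0 X111.95 Y92.96
M3 S587
G01 X15.47 Y69.18 F1661
M5
G0 X81.10 Y86.18
M3 S176
G01 X119.25 Y86.18 F2599
G01 X119.25 Y72.42
G01 X81.10 Y72.42
G01 X81.10 Y86.18
M5
G0 X39.28 Y95.89
M3 S176
G01 X50.50 Y38.62 F2599
G01 X64.74 Y103.59
G01 X165.17 Y98.45
M5
G0 X49.79 Y28.85
M3 S176
G01 X179.53 Y59.32 F2599
G01 X144.62 Y60.95
G01 X72.94 Y100.87
G01 X114.03 Y103.04
G01 X98.74 Y98.50
G01 X49.79 Y28.85
M5
G0 X11.20 Y30.49
M3 S587
G01 X22.29 Y61.57 F1661
G01 X12.66 Y56.24
G01 X133.10 Y52.68
G01 X124.83 Y20.26
G01 X11.20 Y30.49
M5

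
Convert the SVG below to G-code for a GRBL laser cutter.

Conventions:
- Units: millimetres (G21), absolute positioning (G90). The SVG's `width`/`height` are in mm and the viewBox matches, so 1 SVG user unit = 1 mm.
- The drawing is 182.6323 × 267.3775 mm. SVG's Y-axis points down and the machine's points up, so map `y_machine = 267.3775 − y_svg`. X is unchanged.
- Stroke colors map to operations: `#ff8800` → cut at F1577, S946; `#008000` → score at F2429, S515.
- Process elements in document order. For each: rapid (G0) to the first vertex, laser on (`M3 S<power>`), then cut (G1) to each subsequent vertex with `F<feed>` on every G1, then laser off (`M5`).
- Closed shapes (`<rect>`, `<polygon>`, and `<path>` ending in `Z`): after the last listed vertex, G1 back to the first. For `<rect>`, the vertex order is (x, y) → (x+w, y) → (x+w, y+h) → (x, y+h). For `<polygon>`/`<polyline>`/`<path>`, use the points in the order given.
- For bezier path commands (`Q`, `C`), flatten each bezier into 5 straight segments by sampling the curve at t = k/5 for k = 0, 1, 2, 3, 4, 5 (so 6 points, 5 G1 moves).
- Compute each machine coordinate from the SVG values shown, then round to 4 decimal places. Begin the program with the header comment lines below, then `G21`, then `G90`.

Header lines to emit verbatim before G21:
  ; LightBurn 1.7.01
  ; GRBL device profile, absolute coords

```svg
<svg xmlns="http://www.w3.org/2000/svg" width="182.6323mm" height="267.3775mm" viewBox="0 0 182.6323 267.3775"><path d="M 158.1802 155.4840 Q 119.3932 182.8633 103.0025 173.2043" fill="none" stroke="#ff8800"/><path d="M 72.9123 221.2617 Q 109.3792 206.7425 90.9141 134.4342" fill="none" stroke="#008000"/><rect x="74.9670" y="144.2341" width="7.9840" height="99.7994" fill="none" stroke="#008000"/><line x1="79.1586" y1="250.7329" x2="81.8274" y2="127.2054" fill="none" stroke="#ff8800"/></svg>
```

; LightBurn 1.7.01
; GRBL device profile, absolute coords
G21
G90
G0 X158.1802 Y111.8935
M3 S946
G1 X143.5613 Y102.4233 F1577
G1 X130.7340 Y95.9162 F1577
G1 X119.6985 Y92.3721 F1577
G1 X110.4546 Y91.7911 F1577
G1 X103.0025 Y94.1732 F1577
M5
G0 X72.9123 Y46.1158
M3 S515
G1 X85.3018 Y54.2350 F2429
G1 X93.2967 Y66.9774 F2429
G1 X96.8971 Y84.3429 F2429
G1 X96.1029 Y106.3315 F2429
G1 X90.9141 Y132.9433 F2429
M5
G0 X74.9670 Y123.1434
M3 S515
G1 X82.9510 Y123.1434 F2429
G1 X82.9510 Y23.3440 F2429
G1 X74.9670 Y23.3440 F2429
G1 X74.9670 Y123.1434 F2429
M5
G0 X79.1586 Y16.6446
M3 S946
G1 X81.8274 Y140.1721 F1577
M5

Since the viewBox matches the mm dimensions, user units are millimetres directly. The only transform is the Y-flip y_m = 267.3775 − y_svg.

Shape 1 is a quadratic bezier drawn with `<path>`. Its stroke #ff8800 means cut at S946, F1577. After flipping Y the toolpath is (158.1802,111.8935) → (143.5613,102.4233) → (130.7340,95.9162) → (119.6985,92.3721) → (110.4546,91.7911) → (103.0025,94.1732).

Shape 2 is a quadratic bezier drawn with `<path>`. Its stroke #008000 means score at S515, F2429. After flipping Y the toolpath is (72.9123,46.1158) → (85.3018,54.2350) → (93.2967,66.9774) → (96.8971,84.3429) → (96.1029,106.3315) → (90.9141,132.9433).

Shape 3 is a rectangle drawn with `<rect>`. Its stroke #008000 means score at S515, F2429. After flipping Y the toolpath is (74.9670,123.1434) → (82.9510,123.1434) → (82.9510,23.3440) → (74.9670,23.3440) → (74.9670,123.1434), returning to the start.

Shape 4 is a line segment drawn with `<line>`. Its stroke #ff8800 means cut at S946, F1577. After flipping Y the toolpath is (79.1586,16.6446) → (81.8274,140.1721).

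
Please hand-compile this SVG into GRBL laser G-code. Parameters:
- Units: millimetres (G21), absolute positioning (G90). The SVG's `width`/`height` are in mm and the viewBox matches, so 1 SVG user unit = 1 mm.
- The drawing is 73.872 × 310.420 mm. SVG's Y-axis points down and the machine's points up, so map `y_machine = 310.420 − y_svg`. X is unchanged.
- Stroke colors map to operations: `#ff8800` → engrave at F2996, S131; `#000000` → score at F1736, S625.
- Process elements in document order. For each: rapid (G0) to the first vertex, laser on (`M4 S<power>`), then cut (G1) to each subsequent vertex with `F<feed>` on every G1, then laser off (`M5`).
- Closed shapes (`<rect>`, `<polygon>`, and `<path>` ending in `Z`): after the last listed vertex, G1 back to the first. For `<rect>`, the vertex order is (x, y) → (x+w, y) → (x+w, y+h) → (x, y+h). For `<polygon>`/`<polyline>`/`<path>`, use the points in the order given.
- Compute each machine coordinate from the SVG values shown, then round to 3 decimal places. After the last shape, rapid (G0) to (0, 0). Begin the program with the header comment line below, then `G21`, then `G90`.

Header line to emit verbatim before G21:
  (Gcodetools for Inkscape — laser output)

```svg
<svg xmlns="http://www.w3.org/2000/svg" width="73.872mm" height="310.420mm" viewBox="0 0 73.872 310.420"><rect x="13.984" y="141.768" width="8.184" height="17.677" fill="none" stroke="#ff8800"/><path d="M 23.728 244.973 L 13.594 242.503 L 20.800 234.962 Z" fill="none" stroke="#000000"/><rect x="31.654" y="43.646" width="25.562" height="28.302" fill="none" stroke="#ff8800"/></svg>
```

Since the viewBox matches the mm dimensions, user units are millimetres directly. The only transform is the Y-flip y_m = 310.420 − y_svg.

Shape 1 is a rectangle drawn with `<rect>`. Its stroke #ff8800 means engrave at S131, F2996. After flipping Y the toolpath is (13.984,168.652) → (22.168,168.652) → (22.168,150.975) → (13.984,150.975) → (13.984,168.652), returning to the start.

Shape 2 is a regular polygon drawn with `<path>`. Its stroke #000000 means score at S625, F1736. After flipping Y the toolpath is (23.728,65.447) → (13.594,67.917) → (20.800,75.458) → (23.728,65.447), returning to the start.

Shape 3 is a rectangle drawn with `<rect>`. Its stroke #ff8800 means engrave at S131, F2996. After flipping Y the toolpath is (31.654,266.774) → (57.216,266.774) → (57.216,238.472) → (31.654,238.472) → (31.654,266.774), returning to the start.

(Gcodetools for Inkscape — laser output)
G21
G90
G0 X13.984 Y168.652
M4 S131
G1 X22.168 Y168.652 F2996
G1 X22.168 Y150.975 F2996
G1 X13.984 Y150.975 F2996
G1 X13.984 Y168.652 F2996
M5
G0 X23.728 Y65.447
M4 S625
G1 X13.594 Y67.917 F1736
G1 X20.800 Y75.458 F1736
G1 X23.728 Y65.447 F1736
M5
G0 X31.654 Y266.774
M4 S131
G1 X57.216 Y266.774 F2996
G1 X57.216 Y238.472 F2996
G1 X31.654 Y238.472 F2996
G1 X31.654 Y266.774 F2996
M5
G0 X0.000 Y0.000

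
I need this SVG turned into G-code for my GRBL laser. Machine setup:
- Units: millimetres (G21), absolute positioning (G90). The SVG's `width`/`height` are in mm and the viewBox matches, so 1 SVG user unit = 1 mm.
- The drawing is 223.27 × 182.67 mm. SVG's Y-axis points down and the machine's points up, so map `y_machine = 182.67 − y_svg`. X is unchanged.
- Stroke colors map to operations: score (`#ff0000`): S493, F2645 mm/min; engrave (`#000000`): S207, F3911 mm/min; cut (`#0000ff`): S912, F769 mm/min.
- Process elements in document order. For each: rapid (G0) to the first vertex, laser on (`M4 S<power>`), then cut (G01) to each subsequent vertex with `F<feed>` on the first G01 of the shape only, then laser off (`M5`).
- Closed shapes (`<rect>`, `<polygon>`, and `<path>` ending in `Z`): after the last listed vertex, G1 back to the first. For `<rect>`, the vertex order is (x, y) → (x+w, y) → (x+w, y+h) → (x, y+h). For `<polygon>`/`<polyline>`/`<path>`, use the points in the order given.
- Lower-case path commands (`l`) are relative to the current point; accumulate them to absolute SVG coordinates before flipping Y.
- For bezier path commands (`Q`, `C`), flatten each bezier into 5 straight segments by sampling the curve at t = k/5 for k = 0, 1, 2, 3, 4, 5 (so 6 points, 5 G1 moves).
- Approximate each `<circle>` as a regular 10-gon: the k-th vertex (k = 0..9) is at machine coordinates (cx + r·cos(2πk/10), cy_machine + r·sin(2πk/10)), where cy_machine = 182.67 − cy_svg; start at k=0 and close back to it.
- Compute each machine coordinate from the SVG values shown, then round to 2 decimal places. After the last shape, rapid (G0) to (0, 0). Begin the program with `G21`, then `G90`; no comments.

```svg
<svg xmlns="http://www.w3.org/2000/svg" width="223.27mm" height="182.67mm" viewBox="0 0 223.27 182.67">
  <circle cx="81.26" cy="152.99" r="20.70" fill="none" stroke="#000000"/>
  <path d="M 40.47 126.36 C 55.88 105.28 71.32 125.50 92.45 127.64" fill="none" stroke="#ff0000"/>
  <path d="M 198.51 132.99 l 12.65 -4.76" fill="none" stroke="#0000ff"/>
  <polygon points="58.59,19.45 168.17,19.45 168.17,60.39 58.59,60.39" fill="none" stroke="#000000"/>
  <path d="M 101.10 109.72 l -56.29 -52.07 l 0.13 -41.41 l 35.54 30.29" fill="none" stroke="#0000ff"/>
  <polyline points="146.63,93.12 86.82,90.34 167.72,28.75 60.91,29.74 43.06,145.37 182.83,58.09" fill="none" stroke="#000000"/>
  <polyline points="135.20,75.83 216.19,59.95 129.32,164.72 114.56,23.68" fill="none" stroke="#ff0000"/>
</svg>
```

G21
G90
G0 X101.96 Y29.68
M4 S207
G01 X98.01 Y41.85 F3911
G01 X87.66 Y49.37
G01 X74.86 Y49.37
G01 X64.51 Y41.85
G01 X60.56 Y29.68
G01 X64.51 Y17.51
G01 X74.86 Y9.99
G01 X87.66 Y9.99
G01 X98.01 Y17.51
G01 X101.96 Y29.68
M5
G0 X40.47 Y56.31
M4 S493
G01 X49.76 Y64.48 F2645
G01 X59.34 Y65.58
G01 X69.46 Y62.48
G01 X80.41 Y58.01
G01 X92.45 Y55.03
M5
G0 X198.51 Y49.68
M4 S912
G01 X211.16 Y54.44 F769
M5
G0 X58.59 Y163.22
M4 S207
G01 X168.17 Y163.22 F3911
G01 X168.17 Y122.28
G01 X58.59 Y122.28
G01 X58.59 Y163.22
M5
G0 X101.10 Y72.95
M4 S912
G01 X44.81 Y125.02 F769
G01 X44.94 Y166.43
G01 X80.48 Y136.14
M5
G0 X146.63 Y89.55
M4 S207
G01 X86.82 Y92.33 F3911
G01 X167.72 Y153.92
G01 X60.91 Y152.93
G01 X43.06 Y37.30
G01 X182.83 Y124.58
M5
G0 X135.20 Y106.84
M4 S493
G01 X216.19 Y122.72 F2645
G01 X129.32 Y17.95
G01 X114.56 Y158.99
M5
G0 X0.00 Y0.00

1 u = 1 mm; y_m = 182.67 − y.

[1] `<circle>` circle, #000000→engrave S207 F3911: (101.96,29.68) → (98.01,41.85) → (87.66,49.37) → (74.86,49.37) → (64.51,41.85) → (60.56,29.68) → (64.51,17.51) → (74.86,9.99) → (87.66,9.99) → (98.01,17.51) → (101.96,29.68) (closed)

[2] `<path>` cubic bezier, #ff0000→score S493 F2645: (40.47,56.31) → (49.76,64.48) → (59.34,65.58) → (69.46,62.48) → (80.41,58.01) → (92.45,55.03)

[3] `<path>` line segment, #0000ff→cut S912 F769: (198.51,49.68) → (211.16,54.44)

[4] `<polygon>` rectangle, #000000→engrave S207 F3911: (58.59,163.22) → (168.17,163.22) → (168.17,122.28) → (58.59,122.28) → (58.59,163.22) (closed)

[5] `<path>` open polyline, #0000ff→cut S912 F769: (101.10,72.95) → (44.81,125.02) → (44.94,166.43) → (80.48,136.14)

[6] `<polyline>` open polyline, #000000→engrave S207 F3911: (146.63,89.55) → (86.82,92.33) → (167.72,153.92) → (60.91,152.93) → (43.06,37.30) → (182.83,124.58)

[7] `<polyline>` open polyline, #ff0000→score S493 F2645: (135.20,106.84) → (216.19,122.72) → (129.32,17.95) → (114.56,158.99)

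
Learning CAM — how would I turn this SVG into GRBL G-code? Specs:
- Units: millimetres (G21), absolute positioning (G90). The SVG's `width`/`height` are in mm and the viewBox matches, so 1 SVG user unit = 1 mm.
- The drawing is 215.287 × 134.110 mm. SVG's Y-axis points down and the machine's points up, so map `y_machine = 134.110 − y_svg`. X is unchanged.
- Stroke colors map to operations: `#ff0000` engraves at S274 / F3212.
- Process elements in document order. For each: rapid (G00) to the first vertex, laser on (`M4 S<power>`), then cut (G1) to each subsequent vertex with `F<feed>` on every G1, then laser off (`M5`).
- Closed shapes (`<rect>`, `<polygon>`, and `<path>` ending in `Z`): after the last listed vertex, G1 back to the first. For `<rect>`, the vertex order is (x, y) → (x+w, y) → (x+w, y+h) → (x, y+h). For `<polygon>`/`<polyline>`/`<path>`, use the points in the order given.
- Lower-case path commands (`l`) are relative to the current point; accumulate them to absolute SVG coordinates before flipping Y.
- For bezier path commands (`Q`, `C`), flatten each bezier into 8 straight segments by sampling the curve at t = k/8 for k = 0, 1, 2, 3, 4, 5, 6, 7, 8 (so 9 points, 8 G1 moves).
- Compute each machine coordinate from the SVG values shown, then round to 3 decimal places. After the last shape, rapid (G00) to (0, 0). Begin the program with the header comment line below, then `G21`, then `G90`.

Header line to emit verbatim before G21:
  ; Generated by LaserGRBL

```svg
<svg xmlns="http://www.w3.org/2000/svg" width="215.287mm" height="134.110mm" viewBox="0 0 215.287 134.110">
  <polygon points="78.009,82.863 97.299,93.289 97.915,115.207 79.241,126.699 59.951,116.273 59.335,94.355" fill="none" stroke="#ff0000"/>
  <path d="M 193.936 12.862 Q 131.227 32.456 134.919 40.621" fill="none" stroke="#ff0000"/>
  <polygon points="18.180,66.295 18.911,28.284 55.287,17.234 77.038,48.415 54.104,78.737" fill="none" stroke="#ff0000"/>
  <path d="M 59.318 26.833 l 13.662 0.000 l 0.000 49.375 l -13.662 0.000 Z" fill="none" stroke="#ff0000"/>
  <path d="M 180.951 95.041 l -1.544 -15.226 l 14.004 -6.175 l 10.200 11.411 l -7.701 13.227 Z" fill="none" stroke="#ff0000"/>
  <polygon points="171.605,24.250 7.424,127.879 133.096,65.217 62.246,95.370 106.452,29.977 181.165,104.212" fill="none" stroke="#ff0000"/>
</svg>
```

1 u = 1 mm; y_m = 134.110 − y.

[1] `<polygon>` regular polygon, #ff0000→engrave S274 F3212: (78.009,51.247) → (97.299,40.821) → (97.915,18.903) → (79.241,7.411) → (59.951,17.837) → (59.335,39.755) → (78.009,51.247) (closed)

[2] `<path>` quadratic bezier, #ff0000→engrave S274 F3212: (193.936,121.248) → (179.296,116.528) → (166.732,112.165) → (156.242,108.160) → (147.827,104.511) → (141.488,101.220) → (137.223,98.286) → (135.034,95.709) → (134.919,93.489)

[3] `<polygon>` regular polygon, #ff0000→engrave S274 F3212: (18.180,67.815) → (18.911,105.826) → (55.287,116.876) → (77.038,85.695) → (54.104,55.373) → (18.180,67.815) (closed)

[4] `<path>` rectangle, #ff0000→engrave S274 F3212: (59.318,107.277) → (72.980,107.277) → (72.980,57.902) → (59.318,57.902) → (59.318,107.277) (closed)

[5] `<path>` regular polygon, #ff0000→engrave S274 F3212: (180.951,39.069) → (179.407,54.295) → (193.411,60.470) → (203.611,49.059) → (195.910,35.832) → (180.951,39.069) (closed)

[6] `<polygon>` closed polygon, #ff0000→engrave S274 F3212: (171.605,109.860) → (7.424,6.231) → (133.096,68.893) → (62.246,38.740) → (106.452,104.133) → (181.165,29.898) → (171.605,109.860) (closed)

; Generated by LaserGRBL
G21
G90
G00 X78.009 Y51.247
M4 S274
G1 X97.299 Y40.821 F3212
G1 X97.915 Y18.903 F3212
G1 X79.241 Y7.411 F3212
G1 X59.951 Y17.837 F3212
G1 X59.335 Y39.755 F3212
G1 X78.009 Y51.247 F3212
M5
G00 X193.936 Y121.248
M4 S274
G1 X179.296 Y116.528 F3212
G1 X166.732 Y112.165 F3212
G1 X156.242 Y108.160 F3212
G1 X147.827 Y104.511 F3212
G1 X141.488 Y101.220 F3212
G1 X137.223 Y98.286 F3212
G1 X135.034 Y95.709 F3212
G1 X134.919 Y93.489 F3212
M5
G00 X18.180 Y67.815
M4 S274
G1 X18.911 Y105.826 F3212
G1 X55.287 Y116.876 F3212
G1 X77.038 Y85.695 F3212
G1 X54.104 Y55.373 F3212
G1 X18.180 Y67.815 F3212
M5
G00 X59.318 Y107.277
M4 S274
G1 X72.980 Y107.277 F3212
G1 X72.980 Y57.902 F3212
G1 X59.318 Y57.902 F3212
G1 X59.318 Y107.277 F3212
M5
G00 X180.951 Y39.069
M4 S274
G1 X179.407 Y54.295 F3212
G1 X193.411 Y60.470 F3212
G1 X203.611 Y49.059 F3212
G1 X195.910 Y35.832 F3212
G1 X180.951 Y39.069 F3212
M5
G00 X171.605 Y109.860
M4 S274
G1 X7.424 Y6.231 F3212
G1 X133.096 Y68.893 F3212
G1 X62.246 Y38.740 F3212
G1 X106.452 Y104.133 F3212
G1 X181.165 Y29.898 F3212
G1 X171.605 Y109.860 F3212
M5
G00 X0.000 Y0.000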